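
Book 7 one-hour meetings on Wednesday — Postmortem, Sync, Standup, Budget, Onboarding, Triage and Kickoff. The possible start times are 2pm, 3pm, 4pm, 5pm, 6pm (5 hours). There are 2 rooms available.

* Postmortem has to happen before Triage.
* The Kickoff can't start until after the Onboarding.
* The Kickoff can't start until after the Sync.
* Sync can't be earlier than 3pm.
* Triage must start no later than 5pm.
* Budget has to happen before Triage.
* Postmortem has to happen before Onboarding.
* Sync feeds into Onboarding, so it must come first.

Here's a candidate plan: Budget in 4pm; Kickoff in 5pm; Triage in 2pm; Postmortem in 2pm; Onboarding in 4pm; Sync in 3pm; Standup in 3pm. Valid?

There are 2 rooms available — holds.
Triage must start no later than 5pm — holds.
Postmortem has to happen before Triage — violated.
Sync can't be earlier than 3pm — holds.
The Kickoff can't start until after the Onboarding — holds.
Postmortem has to happen before Onboarding — holds.
The Kickoff can't start until after the Sync — holds.
Budget has to happen before Triage — violated.
Sync feeds into Onboarding, so it must come first — holds.

No — it violates: Budget has to happen before Triage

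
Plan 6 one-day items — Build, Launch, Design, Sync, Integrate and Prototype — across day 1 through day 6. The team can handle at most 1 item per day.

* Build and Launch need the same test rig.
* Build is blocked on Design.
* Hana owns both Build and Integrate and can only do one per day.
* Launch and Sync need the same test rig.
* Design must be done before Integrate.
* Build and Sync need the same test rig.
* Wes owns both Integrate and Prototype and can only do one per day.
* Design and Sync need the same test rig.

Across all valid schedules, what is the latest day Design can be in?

day 4

Downstream work caps Design at day 5.
Design at day 4 is achievable: Design -> day 4, Launch -> day 1, Prototype -> day 3, Sync -> day 2, Integrate -> day 6, Build -> day 5.
Nothing later works — the conflict and capacity constraints rule out every day after day 4.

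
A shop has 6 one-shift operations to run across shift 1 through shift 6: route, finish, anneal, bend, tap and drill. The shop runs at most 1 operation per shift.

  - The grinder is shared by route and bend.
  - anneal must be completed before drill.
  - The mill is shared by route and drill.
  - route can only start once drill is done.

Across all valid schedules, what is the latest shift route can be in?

shift 6

Precedence pushes route to at least shift 3.
route at shift 6 is achievable: bend in shift 4, drill in shift 2, finish in shift 3, anneal in shift 1, route in shift 6, tap in shift 5.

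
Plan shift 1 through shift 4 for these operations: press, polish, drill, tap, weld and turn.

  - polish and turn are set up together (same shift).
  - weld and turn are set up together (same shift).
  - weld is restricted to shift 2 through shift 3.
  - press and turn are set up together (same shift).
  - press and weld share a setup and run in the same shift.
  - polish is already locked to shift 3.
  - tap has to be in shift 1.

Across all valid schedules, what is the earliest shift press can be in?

Press must be in the same shift as polish, which can't be before shift 3, so press is at least shift 3; press must be in the same shift as polish, which can't be after shift 3, so press is at most shift 3.
press at shift 3 is achievable: drill in shift 1; press in shift 3; tap in shift 1; turn in shift 3; weld in shift 3; polish in shift 3.

shift 3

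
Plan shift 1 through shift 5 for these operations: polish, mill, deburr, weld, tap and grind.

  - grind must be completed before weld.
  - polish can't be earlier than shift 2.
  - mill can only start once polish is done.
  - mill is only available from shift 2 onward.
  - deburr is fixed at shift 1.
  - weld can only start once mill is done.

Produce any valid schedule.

mill=shift 3, deburr=shift 1, weld=shift 4, tap=shift 1, polish=shift 2, grind=shift 1

Checking: grind(shift 1) before weld(shift 4); polish(shift 2) before mill(shift 3); mill(shift 3) before weld(shift 4); deburr=shift 1 in [shift 1,shift 1]; polish=shift 2 in [shift 2,shift 5]; mill=shift 3 in [shift 2,shift 5].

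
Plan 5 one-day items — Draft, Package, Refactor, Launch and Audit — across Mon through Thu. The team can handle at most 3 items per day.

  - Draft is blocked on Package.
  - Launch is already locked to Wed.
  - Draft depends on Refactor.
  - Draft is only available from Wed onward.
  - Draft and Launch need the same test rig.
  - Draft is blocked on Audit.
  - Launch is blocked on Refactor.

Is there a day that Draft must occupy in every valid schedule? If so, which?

Draft's window is Wed–Thu.
Launch is fixed at Wed, and Draft can't share a day with Launch.
So Draft must be Thu.

Thu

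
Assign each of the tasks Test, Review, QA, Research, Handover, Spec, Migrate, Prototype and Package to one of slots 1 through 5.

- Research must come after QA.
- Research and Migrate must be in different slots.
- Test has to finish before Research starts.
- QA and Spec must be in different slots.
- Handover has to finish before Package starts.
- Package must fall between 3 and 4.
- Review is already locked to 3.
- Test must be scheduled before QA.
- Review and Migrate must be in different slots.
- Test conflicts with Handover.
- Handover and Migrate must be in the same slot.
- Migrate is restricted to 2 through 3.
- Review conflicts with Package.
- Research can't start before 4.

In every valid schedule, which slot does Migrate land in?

Migrate's window is 2–3.
Review is fixed at 3, and Migrate can't share a slot with Review.
So Migrate must be 2.

2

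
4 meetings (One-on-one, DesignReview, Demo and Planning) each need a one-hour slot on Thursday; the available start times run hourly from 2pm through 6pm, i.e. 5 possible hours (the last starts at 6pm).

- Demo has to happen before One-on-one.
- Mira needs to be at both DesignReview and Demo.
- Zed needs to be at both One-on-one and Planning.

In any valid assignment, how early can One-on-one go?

3pm

Precedence pushes One-on-one to at least 3pm.
One-on-one at 3pm is achievable: DesignReview -> 3pm, One-on-one -> 3pm, Planning -> 2pm, Demo -> 2pm.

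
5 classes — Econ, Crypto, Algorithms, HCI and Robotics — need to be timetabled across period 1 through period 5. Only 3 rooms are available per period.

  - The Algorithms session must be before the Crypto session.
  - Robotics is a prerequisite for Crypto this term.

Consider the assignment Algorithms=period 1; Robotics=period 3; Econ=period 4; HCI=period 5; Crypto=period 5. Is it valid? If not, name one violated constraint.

The Algorithms session must be before the Crypto session — holds.
Only 3 rooms are available per period — holds.
Robotics is a prerequisite for Crypto this term — holds.

Yes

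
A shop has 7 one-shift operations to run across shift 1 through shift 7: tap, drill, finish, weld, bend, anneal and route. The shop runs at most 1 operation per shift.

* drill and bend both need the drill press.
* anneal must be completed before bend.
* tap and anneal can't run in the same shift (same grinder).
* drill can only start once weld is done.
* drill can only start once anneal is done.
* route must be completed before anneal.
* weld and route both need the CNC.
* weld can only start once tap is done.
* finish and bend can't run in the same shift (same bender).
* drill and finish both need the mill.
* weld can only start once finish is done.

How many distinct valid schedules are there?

Splitting on tap: it can be shift 1 (16), shift 2 (16), shift 3 (14), shift 4 (10), shift 5 (4). Listing each branch's schedules as (drill, finish, weld, bend, anneal, route) by shift number:
tap=shift 1: (6,2,3,7,5,4) (6,2,4,7,5,3) (6,2,5,7,4,3) (6,3,4,7,5,2) (6,3,5,7,4,2) (6,4,5,7,3,2) (7,2,3,6,5,4) (7,2,4,6,5,3) (7,2,5,6,4,3) (7,2,6,5,4,3) (7,3,4,6,5,2) (7,3,5,6,4,2) (7,3,6,5,4,2) (7,4,5,6,3,2) (7,4,6,5,3,2) (7,5,6,4,3,2) — 16.
tap=shift 2: (6,1,3,7,5,4) (6,1,4,7,5,3) (6,1,5,7,4,3) (6,3,4,7,5,1) (6,3,5,7,4,1) (6,4,5,7,3,1) (7,1,3,6,5,4) (7,1,4,6,5,3) (7,1,5,6,4,3) (7,1,6,5,4,3) (7,3,4,6,5,1) (7,3,5,6,4,1) (7,3,6,5,4,1) (7,4,5,6,3,1) (7,4,6,5,3,1) (7,5,6,4,3,1) — 16.
tap=shift 3: (6,1,4,7,5,2) (6,1,5,7,4,2) (6,2,4,7,5,1) (6,2,5,7,4,1) (6,4,5,7,2,1) (7,1,4,6,5,2) (7,1,5,6,4,2) (7,1,6,5,4,2) (7,2,4,6,5,1) (7,2,5,6,4,1) (7,2,6,5,4,1) (7,4,5,6,2,1) (7,4,6,5,2,1) (7,5,6,4,2,1) — 14.
tap=shift 4: (6,1,5,7,3,2) (6,2,5,7,3,1) (6,3,5,7,2,1) (7,1,5,6,3,2) (7,1,6,5,3,2) (7,2,5,6,3,1) (7,2,6,5,3,1) (7,3,5,6,2,1) (7,3,6,5,2,1) (7,5,6,3,2,1) — 10.
tap=shift 5: (7,1,6,4,3,2) (7,2,6,4,3,1) (7,3,6,4,2,1) (7,4,6,3,2,1) — 4.
Summing: 16 + 16 + 14 + 10 + 4 = 60.

60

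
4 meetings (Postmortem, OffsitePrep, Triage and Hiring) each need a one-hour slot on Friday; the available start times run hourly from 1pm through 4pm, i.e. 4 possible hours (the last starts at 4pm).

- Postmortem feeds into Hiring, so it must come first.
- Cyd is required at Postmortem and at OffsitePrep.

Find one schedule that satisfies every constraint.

Triage -> 1pm, OffsitePrep -> 2pm, Hiring -> 2pm, Postmortem -> 1pm

Checking: Postmortem(1pm) before Hiring(2pm); Postmortem(1pm) != OffsitePrep(2pm).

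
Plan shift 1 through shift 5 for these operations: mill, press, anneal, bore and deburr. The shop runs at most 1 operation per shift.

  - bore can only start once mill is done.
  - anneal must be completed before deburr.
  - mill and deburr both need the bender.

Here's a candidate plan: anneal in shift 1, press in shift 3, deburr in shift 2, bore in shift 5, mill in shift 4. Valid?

mill and deburr both need the bender — holds.
The shop runs at most 1 operation per shift — holds.
anneal must be completed before deburr — holds.
bore can only start once mill is done — holds.

Yes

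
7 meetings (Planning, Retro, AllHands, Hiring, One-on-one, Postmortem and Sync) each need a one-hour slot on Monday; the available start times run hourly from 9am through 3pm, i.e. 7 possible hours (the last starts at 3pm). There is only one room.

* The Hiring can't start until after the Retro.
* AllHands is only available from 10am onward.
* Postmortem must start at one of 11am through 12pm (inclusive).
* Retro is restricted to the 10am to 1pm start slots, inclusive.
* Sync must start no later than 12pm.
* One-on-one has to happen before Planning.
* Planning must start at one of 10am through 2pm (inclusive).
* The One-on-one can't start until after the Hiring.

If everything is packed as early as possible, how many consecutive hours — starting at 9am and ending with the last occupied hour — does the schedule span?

7 hours

The precedence chain requires at least 4 distinct hours.
With at most 1 per hour and 7 meetings, at least 7 hours are needed.
Propagating the time windows through the other constraints, Planning can't land before 1pm — that is hour 5 counting from 9am — so the schedule must run through at least 5 hours.
7 works (last occupied hour: 3pm): for example Planning -> 2pm; One-on-one -> 1pm; Postmortem -> 11am; AllHands -> 3pm; Retro -> 10am; Hiring -> 12pm; Sync -> 9am.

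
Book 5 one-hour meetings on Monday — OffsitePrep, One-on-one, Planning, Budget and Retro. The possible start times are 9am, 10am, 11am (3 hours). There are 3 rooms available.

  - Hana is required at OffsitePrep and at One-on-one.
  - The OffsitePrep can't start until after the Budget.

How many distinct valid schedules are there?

Splitting on OffsitePrep: it can be 10am (17), 11am (34). Listing each branch's schedules as (One-on-one, Planning, Budget, Retro):
OffsitePrep=10am: (9am,9am,9am,10am) (9am,9am,9am,11am) (9am,10am,9am,9am) (9am,10am,9am,10am) (9am,10am,9am,11am) (9am,11am,9am,9am) (9am,11am,9am,10am) (9am,11am,9am,11am) (11am,9am,9am,9am) (11am,9am,9am,10am) (11am,9am,9am,11am) (11am,10am,9am,9am) (11am,10am,9am,10am) (11am,10am,9am,11am) (11am,11am,9am,9am) (11am,11am,9am,10am) (11am,11am,9am,11am) — 17.
OffsitePrep=11am: (9am,9am,9am,10am) (9am,9am,9am,11am) (9am,9am,10am,9am) (9am,9am,10am,10am) (9am,9am,10am,11am) (9am,10am,9am,9am) (9am,10am,9am,10am) (9am,10am,9am,11am) (9am,10am,10am,9am) (9am,10am,10am,10am) (9am,10am,10am,11am) (9am,11am,9am,9am) (9am,11am,9am,10am) (9am,11am,9am,11am) (9am,11am,10am,9am) (9am,11am,10am,10am) (9am,11am,10am,11am) (10am,9am,9am,9am) (10am,9am,9am,10am) (10am,9am,9am,11am) (10am,9am,10am,9am) (10am,9am,10am,10am) (10am,9am,10am,11am) (10am,10am,9am,9am) (10am,10am,9am,10am) (10am,10am,9am,11am) (10am,10am,10am,9am) (10am,10am,10am,11am) (10am,11am,9am,9am) (10am,11am,9am,10am) (10am,11am,9am,11am) (10am,11am,10am,9am) (10am,11am,10am,10am) (10am,11am,10am,11am) — 34.
Summing: 17 + 34 = 51.

51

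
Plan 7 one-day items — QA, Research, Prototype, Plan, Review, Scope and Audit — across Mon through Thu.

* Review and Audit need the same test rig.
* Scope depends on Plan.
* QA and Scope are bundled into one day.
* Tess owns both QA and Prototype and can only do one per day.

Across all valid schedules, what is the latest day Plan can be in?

Downstream work caps Plan at Wed.
Plan at Wed is achievable: Review in Mon, Prototype in Mon, Plan in Wed, QA in Thu, Scope in Thu, Research in Mon, Audit in Tue.

Wed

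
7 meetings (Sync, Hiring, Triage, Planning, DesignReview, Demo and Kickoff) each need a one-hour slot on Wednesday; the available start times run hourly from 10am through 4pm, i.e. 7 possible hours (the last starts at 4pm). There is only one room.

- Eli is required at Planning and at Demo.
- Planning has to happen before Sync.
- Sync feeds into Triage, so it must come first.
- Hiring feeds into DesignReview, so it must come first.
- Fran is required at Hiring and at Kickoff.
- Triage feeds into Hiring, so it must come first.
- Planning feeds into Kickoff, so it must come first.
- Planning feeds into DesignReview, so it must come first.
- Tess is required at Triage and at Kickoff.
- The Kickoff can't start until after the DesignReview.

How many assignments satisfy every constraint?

7

Splitting on Sync: it can be 11am (5), 12pm (2). Listing each branch's schedules as (Hiring, Triage, Planning, DesignReview, Demo, Kickoff):
Sync=11am: (1pm,12pm,10am,2pm,3pm,4pm) (1pm,12pm,10am,2pm,4pm,3pm) (1pm,12pm,10am,3pm,2pm,4pm) (2pm,12pm,10am,3pm,1pm,4pm) (2pm,1pm,10am,3pm,12pm,4pm) — 5.
Sync=12pm: (2pm,1pm,10am,3pm,11am,4pm) (2pm,1pm,11am,3pm,10am,4pm) — 2.
Summing: 5 + 2 = 7.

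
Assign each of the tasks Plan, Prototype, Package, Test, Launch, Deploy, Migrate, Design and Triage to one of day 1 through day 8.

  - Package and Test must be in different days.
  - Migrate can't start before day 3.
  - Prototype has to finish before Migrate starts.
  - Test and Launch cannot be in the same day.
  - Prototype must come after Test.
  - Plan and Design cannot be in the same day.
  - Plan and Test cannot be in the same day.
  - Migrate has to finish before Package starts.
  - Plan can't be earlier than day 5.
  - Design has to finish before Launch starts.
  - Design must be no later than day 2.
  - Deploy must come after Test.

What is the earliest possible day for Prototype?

Precedence pushes Prototype to at least day 2; downstream work caps Prototype at day 6.
Prototype at day 2 is achievable: Test -> day 1, Plan -> day 5, Deploy -> day 2, Package -> day 4, Triage -> day 1, Prototype -> day 2, Design -> day 1, Launch -> day 2, Migrate -> day 3.

day 2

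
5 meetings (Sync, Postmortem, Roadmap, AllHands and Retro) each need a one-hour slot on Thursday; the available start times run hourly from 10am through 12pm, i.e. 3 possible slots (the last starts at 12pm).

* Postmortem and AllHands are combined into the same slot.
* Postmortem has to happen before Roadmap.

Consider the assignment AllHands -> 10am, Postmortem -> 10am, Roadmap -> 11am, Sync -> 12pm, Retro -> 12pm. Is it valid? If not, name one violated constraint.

Valid

Postmortem and AllHands are combined into the same slot — holds.
Postmortem has to happen before Roadmap — holds.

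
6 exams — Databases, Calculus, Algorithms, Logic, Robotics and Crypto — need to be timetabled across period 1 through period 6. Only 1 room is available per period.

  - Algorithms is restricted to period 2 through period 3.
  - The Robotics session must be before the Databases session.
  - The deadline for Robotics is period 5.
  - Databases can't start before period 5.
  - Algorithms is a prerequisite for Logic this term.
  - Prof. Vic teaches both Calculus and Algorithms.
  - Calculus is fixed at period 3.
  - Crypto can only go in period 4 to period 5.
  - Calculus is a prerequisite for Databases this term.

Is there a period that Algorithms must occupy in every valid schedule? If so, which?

Algorithms's window is period 2–period 3.
Calculus is fixed at period 3, and Algorithms can't share a period with Calculus.
So Algorithms must be period 2.

period 2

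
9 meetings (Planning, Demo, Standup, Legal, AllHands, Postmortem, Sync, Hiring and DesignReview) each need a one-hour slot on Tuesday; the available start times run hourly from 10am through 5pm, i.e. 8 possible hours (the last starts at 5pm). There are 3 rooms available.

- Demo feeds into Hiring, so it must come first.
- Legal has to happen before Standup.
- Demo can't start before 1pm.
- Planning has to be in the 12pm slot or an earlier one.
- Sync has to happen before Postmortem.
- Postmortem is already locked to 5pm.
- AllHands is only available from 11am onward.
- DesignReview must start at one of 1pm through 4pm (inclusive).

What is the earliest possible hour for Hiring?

Precedence pushes Hiring to at least 2pm.
Hiring at 2pm is achievable: Planning in 10am; Postmortem in 5pm; DesignReview in 1pm; Legal in 10am; Standup in 11am; Hiring in 2pm; AllHands in 11am; Sync in 10am; Demo in 1pm.

2pm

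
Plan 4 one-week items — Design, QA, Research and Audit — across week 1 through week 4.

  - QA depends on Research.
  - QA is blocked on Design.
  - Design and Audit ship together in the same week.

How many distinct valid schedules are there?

14

Splitting on Design: it can be week 1 (6), week 2 (5), week 3 (3). Listing each branch's schedules as (QA, Research, Audit) by week number:
Design=week 1: (2,1,1) (3,1,1) (3,2,1) (4,1,1) (4,2,1) (4,3,1) — 6.
Design=week 2: (3,1,2) (3,2,2) (4,1,2) (4,2,2) (4,3,2) — 5.
Design=week 3: (4,1,3) (4,2,3) (4,3,3) — 3.
Summing: 6 + 5 + 3 = 14.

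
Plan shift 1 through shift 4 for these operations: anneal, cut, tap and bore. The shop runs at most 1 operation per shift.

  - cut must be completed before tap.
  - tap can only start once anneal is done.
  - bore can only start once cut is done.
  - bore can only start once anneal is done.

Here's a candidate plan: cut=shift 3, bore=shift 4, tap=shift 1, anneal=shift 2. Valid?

No. cut must be completed before tap is not satisfied.

bore can only start once anneal is done — holds.
bore can only start once cut is done — holds.
tap can only start once anneal is done — violated.
The shop runs at most 1 operation per shift — holds.
cut must be completed before tap — violated.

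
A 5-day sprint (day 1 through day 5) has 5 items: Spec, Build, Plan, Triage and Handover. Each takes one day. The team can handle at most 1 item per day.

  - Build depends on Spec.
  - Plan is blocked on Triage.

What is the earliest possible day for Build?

day 2

Precedence pushes Build to at least day 2.
Build at day 2 is achievable: Triage in day 3; Build in day 2; Spec in day 1; Handover in day 5; Plan in day 4.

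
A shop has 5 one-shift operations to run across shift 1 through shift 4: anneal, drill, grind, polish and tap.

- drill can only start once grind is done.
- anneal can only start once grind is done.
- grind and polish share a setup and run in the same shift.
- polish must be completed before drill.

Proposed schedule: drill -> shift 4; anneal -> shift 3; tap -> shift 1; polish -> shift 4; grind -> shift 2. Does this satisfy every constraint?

No. grind and polish share a setup and run in the same shift is not satisfied.

anneal can only start once grind is done — holds.
drill can only start once grind is done — holds.
grind and polish share a setup and run in the same shift — violated.
polish must be completed before drill — violated.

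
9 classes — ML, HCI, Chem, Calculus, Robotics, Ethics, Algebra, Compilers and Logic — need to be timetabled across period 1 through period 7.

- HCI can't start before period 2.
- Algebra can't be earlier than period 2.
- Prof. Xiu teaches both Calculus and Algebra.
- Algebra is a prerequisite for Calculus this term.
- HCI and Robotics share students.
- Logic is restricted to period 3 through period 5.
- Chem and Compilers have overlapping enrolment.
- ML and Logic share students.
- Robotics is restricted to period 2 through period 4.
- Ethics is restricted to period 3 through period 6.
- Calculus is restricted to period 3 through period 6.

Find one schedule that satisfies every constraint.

Ethics=period 3; Robotics=period 2; HCI=period 3; ML=period 1; Algebra=period 2; Logic=period 3; Compilers=period 2; Chem=period 1; Calculus=period 3

Checking: Algebra(period 2) before Calculus(period 3); HCI(period 3) != Robotics(period 2); Calculus(period 3) != Algebra(period 2); Chem(period 1) != Compilers(period 2); ML(period 1) != Logic(period 3); Ethics=period 3 in [period 3,period 6]; Calculus=period 3 in [period 3,period 6]; Algebra=period 2 in [period 2,period 7]; Robotics=period 2 in [period 2,period 4]; HCI=period 3 in [period 2,period 7]; Logic=period 3 in [period 3,period 5].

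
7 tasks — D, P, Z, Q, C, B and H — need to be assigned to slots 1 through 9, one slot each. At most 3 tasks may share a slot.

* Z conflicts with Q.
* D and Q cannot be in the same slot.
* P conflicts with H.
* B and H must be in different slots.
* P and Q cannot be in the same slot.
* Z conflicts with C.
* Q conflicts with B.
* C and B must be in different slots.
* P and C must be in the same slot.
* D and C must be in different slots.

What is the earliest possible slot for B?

B at 1 is achievable: Z -> 1; B -> 1; Q -> 3; D -> 1; C -> 2; P -> 2; H -> 3.

1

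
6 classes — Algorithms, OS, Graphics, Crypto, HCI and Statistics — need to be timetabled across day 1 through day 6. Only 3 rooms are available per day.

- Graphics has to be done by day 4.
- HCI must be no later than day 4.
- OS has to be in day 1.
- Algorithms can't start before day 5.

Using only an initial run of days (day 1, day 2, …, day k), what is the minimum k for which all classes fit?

5

With at most 3 per day and 6 classes, at least 2 days are needed.
Algorithms can't be placed before day 5, so the schedule must run through at least day 5.
5 works (last occupied day: day 5): for example OS=day 1; HCI=day 1; Algorithms=day 5; Statistics=day 2; Crypto=day 2; Graphics=day 1.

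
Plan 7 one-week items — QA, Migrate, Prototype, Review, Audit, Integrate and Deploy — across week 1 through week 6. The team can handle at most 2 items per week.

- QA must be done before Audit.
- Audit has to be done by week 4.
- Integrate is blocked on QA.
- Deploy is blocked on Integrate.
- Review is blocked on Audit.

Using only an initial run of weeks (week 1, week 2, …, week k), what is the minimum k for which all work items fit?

The precedence chain requires at least 3 distinct weeks.
With at most 2 per week and 7 work items, at least 4 weeks are needed.
4 works (last occupied week: week 4): for example QA=week 1, Audit=week 2, Integrate=week 2, Deploy=week 3, Review=week 3, Migrate=week 1, Prototype=week 4.

4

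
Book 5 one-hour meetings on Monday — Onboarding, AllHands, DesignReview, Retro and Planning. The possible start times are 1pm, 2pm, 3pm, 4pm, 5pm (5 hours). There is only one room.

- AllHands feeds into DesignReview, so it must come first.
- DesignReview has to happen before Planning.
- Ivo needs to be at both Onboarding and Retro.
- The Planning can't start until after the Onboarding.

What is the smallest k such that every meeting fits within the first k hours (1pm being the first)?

The precedence chain requires at least 3 distinct hours.
With at most 1 per hour and 5 meetings, at least 5 hours are needed.
5 works (last occupied hour: 5pm): for example AllHands=1pm; DesignReview=2pm; Retro=5pm; Onboarding=3pm; Planning=4pm.

5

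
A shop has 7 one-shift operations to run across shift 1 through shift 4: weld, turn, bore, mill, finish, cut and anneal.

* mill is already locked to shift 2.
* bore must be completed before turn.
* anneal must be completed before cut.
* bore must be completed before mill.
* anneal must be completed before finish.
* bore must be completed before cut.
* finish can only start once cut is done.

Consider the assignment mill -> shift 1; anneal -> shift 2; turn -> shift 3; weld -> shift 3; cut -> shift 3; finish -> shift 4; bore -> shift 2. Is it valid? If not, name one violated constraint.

mill is already locked to shift 2 — violated.
anneal must be completed before finish — holds.
anneal must be completed before cut — holds.
bore must be completed before cut — holds.
finish can only start once cut is done — holds.
bore must be completed before mill — violated.
bore must be completed before turn — holds.

No. bore must be completed before mill is not satisfied.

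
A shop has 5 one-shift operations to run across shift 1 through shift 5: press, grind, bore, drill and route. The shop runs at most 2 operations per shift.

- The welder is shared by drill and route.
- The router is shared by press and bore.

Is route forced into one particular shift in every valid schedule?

No

route can be shift 1 (e.g. grind in shift 2, route in shift 1, press in shift 1, bore in shift 2, drill in shift 3) or shift 2 (e.g. press=shift 1; bore=shift 2; drill=shift 3; route=shift 2; grind=shift 1).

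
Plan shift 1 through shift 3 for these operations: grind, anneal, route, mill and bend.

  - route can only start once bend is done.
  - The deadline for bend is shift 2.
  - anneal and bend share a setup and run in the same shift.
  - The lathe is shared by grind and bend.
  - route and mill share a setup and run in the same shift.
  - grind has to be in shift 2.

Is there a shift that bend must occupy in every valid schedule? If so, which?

bend's window is shift 1–shift 2.
grind is fixed at shift 2, and bend can't share a shift with grind.
So bend must be shift 1.

shift 1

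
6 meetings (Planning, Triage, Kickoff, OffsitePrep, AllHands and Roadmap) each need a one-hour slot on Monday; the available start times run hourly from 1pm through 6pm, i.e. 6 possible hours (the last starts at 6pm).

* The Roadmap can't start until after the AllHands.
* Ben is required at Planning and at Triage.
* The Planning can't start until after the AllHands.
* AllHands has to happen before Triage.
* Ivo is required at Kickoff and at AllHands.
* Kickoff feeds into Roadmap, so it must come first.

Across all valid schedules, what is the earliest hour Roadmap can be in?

Precedence pushes Roadmap to at least 2pm.
Roadmap at 3pm is achievable: AllHands -> 1pm, Planning -> 2pm, Triage -> 3pm, Roadmap -> 3pm, OffsitePrep -> 1pm, Kickoff -> 2pm.
Nothing earlier works — the conflict constraints rule out every hour before 3pm.

3pm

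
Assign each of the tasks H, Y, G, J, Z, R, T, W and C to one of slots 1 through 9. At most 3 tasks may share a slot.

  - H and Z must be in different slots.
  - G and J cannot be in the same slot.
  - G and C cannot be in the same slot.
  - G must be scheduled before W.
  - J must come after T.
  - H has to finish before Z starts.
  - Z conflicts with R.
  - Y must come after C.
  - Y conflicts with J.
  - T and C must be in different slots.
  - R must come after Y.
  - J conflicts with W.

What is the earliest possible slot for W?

Precedence pushes W to at least 2.
W at 2 is achievable: H -> 1; C -> 2; G -> 1; T -> 1; W -> 2; Z -> 2; R -> 4; Y -> 3; J -> 4.

2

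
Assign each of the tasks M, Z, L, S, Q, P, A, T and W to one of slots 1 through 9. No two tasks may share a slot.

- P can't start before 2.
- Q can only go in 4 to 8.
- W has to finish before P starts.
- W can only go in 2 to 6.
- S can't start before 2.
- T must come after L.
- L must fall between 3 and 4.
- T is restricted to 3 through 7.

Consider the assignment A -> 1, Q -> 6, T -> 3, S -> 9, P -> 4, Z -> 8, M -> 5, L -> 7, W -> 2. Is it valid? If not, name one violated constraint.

S can't start before 2 — holds.
P can't start before 2 — holds.
L must fall between 3 and 4 — violated.
No two tasks may share a slot — holds.
Q can only go in 4 to 8 — holds.
T must come after L — violated.
W has to finish before P starts — holds.
W can only go in 2 to 6 — holds.
T is restricted to 3 through 7 — holds.

Invalid. T must come after L.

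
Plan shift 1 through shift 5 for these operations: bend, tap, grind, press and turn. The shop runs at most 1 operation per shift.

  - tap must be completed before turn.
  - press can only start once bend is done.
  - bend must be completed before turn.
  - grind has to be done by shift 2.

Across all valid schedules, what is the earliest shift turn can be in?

shift 4

Precedence pushes turn to at least shift 2.
turn at shift 4 is achievable: grind -> shift 1, turn -> shift 4, bend -> shift 2, press -> shift 5, tap -> shift 3.
Nothing earlier works — the capacity limit rule out every shift before shift 4.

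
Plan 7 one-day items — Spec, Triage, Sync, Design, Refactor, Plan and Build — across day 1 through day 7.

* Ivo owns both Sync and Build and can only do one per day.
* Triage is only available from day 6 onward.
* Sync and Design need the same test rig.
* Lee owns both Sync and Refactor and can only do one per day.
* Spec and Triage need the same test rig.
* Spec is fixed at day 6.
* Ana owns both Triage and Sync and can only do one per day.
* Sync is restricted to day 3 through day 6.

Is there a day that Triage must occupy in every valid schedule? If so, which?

day 7

Triage's window is day 6–day 7.
Spec is fixed at day 6, and Triage can't share a day with Spec.
So Triage must be day 7.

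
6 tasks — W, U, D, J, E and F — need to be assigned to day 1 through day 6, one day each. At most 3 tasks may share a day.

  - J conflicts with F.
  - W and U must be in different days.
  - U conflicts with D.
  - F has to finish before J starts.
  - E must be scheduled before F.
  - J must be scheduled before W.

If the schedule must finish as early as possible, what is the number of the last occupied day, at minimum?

The precedence chain requires at least 4 distinct days.
With at most 3 per day and 6 tasks, at least 2 days are needed.
4 works (last occupied day: day 4): for example J=day 3; F=day 2; D=day 2; E=day 1; W=day 4; U=day 1.

day 4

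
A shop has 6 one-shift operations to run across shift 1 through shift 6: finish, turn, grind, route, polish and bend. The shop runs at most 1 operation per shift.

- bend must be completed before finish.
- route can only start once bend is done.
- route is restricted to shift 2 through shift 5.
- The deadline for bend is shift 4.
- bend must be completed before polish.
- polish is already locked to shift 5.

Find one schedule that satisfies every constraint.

bend=shift 1; turn=shift 4; grind=shift 6; route=shift 2; finish=shift 3; polish=shift 5

Checking: bend(shift 1) before route(shift 2); bend(shift 1) before polish(shift 5); bend(shift 1) before finish(shift 3); route=shift 2 in [shift 2,shift 5]; bend=shift 1 in [shift 1,shift 4]; polish=shift 5 in [shift 5,shift 5]; max 1 per shift (cap 1).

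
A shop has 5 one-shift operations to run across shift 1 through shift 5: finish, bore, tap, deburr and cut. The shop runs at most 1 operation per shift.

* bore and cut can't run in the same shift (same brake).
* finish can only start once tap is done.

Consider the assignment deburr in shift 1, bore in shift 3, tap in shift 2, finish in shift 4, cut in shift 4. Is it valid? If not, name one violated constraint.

bore and cut can't run in the same shift (same brake) — holds.
finish can only start once tap is done — holds.
The shop runs at most 1 operation per shift — violated.

No — it violates: The shop runs at most 1 operation per shift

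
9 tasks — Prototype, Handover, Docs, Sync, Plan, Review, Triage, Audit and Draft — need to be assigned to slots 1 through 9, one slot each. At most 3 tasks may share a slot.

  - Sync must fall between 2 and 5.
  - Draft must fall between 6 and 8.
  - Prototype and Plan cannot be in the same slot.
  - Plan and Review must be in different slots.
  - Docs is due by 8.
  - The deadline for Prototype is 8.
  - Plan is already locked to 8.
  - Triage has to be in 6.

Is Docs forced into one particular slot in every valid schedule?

No

Docs can be 1 (e.g. Docs in 1; Review in 2; Prototype in 1; Draft in 6; Triage in 6; Plan in 8; Audit in 2; Handover in 1; Sync in 2) or 2 (e.g. Plan=8, Audit=2, Review=1, Docs=2, Draft=6, Sync=2, Triage=6, Handover=1, Prototype=1).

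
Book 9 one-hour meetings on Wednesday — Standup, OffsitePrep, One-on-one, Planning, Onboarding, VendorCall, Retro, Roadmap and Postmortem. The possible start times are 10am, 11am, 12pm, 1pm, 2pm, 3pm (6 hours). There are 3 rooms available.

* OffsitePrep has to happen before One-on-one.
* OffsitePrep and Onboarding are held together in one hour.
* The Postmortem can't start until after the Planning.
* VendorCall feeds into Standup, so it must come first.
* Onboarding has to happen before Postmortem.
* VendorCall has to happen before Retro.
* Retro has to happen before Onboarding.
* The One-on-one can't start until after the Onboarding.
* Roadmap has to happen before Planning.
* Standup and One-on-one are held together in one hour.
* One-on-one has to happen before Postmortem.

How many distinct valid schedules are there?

Splitting on Standup: it can be 1pm (16), 2pm (40). Listing each branch's schedules as (OffsitePrep, One-on-one, Planning, Onboarding, VendorCall, Retro, Roadmap, Postmortem):
Standup=1pm: (12pm,1pm,11am,12pm,10am,11am,10am,2pm) (12pm,1pm,11am,12pm,10am,11am,10am,3pm) (12pm,1pm,12pm,12pm,10am,11am,10am,2pm) (12pm,1pm,12pm,12pm,10am,11am,10am,3pm) (12pm,1pm,12pm,12pm,10am,11am,11am,2pm) (12pm,1pm,12pm,12pm,10am,11am,11am,3pm) (12pm,1pm,1pm,12pm,10am,11am,10am,2pm) (12pm,1pm,1pm,12pm,10am,11am,10am,3pm) (12pm,1pm,1pm,12pm,10am,11am,11am,2pm) (12pm,1pm,1pm,12pm,10am,11am,11am,3pm) (12pm,1pm,1pm,12pm,10am,11am,12pm,2pm) (12pm,1pm,1pm,12pm,10am,11am,12pm,3pm) (12pm,1pm,2pm,12pm,10am,11am,10am,3pm) (12pm,1pm,2pm,12pm,10am,11am,11am,3pm) (12pm,1pm,2pm,12pm,10am,11am,12pm,3pm) (12pm,1pm,2pm,12pm,10am,11am,1pm,3pm) — 16.
Standup=2pm: (12pm,2pm,11am,12pm,10am,11am,10am,3pm) (12pm,2pm,12pm,12pm,10am,11am,10am,3pm) (12pm,2pm,12pm,12pm,10am,11am,11am,3pm) (12pm,2pm,1pm,12pm,10am,11am,10am,3pm) (12pm,2pm,1pm,12pm,10am,11am,11am,3pm) (12pm,2pm,1pm,12pm,10am,11am,12pm,3pm) (12pm,2pm,2pm,12pm,10am,11am,10am,3pm) (12pm,2pm,2pm,12pm,10am,11am,11am,3pm) (12pm,2pm,2pm,12pm,10am,11am,12pm,3pm) (12pm,2pm,2pm,12pm,10am,11am,1pm,3pm) (1pm,2pm,11am,1pm,10am,11am,10am,3pm) (1pm,2pm,11am,1pm,10am,12pm,10am,3pm) (1pm,2pm,11am,1pm,11am,12pm,10am,3pm) (1pm,2pm,12pm,1pm,10am,11am,10am,3pm) (1pm,2pm,12pm,1pm,10am,11am,11am,3pm) (1pm,2pm,12pm,1pm,10am,12pm,10am,3pm) (1pm,2pm,12pm,1pm,10am,12pm,11am,3pm) (1pm,2pm,12pm,1pm,11am,12pm,10am,3pm) (1pm,2pm,12pm,1pm,11am,12pm,11am,3pm) (1pm,2pm,1pm,1pm,10am,11am,10am,3pm) (1pm,2pm,1pm,1pm,10am,11am,11am,3pm) (1pm,2pm,1pm,1pm,10am,11am,12pm,3pm) (1pm,2pm,1pm,1pm,10am,12pm,10am,3pm) (1pm,2pm,1pm,1pm,10am,12pm,11am,3pm) (1pm,2pm,1pm,1pm,10am,12pm,12pm,3pm) (1pm,2pm,1pm,1pm,11am,12pm,10am,3pm) (1pm,2pm,1pm,1pm,11am,12pm,11am,3pm) (1pm,2pm,1pm,1pm,11am,12pm,12pm,3pm) (1pm,2pm,2pm,1pm,10am,11am,10am,3pm) (1pm,2pm,2pm,1pm,10am,11am,11am,3pm) (1pm,2pm,2pm,1pm,10am,11am,12pm,3pm) (1pm,2pm,2pm,1pm,10am,11am,1pm,3pm) (1pm,2pm,2pm,1pm,10am,12pm,10am,3pm) (1pm,2pm,2pm,1pm,10am,12pm,11am,3pm) (1pm,2pm,2pm,1pm,10am,12pm,12pm,3pm) (1pm,2pm,2pm,1pm,10am,12pm,1pm,3pm) (1pm,2pm,2pm,1pm,11am,12pm,10am,3pm) (1pm,2pm,2pm,1pm,11am,12pm,11am,3pm) (1pm,2pm,2pm,1pm,11am,12pm,12pm,3pm) (1pm,2pm,2pm,1pm,11am,12pm,1pm,3pm) — 40.
Summing: 16 + 40 = 56.

56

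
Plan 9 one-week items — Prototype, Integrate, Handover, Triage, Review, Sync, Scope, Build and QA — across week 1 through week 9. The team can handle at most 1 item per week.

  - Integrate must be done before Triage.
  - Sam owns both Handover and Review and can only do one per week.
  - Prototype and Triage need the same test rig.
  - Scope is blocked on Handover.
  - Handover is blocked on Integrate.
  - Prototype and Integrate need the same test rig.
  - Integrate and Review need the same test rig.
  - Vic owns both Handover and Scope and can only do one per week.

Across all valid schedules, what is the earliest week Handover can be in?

week 2

Precedence pushes Handover to at least week 2; downstream work caps Handover at week 8.
Handover at week 2 is achievable: Handover=week 2, Integrate=week 1, Prototype=week 5, Sync=week 7, Scope=week 4, QA=week 9, Build=week 8, Triage=week 3, Review=week 6.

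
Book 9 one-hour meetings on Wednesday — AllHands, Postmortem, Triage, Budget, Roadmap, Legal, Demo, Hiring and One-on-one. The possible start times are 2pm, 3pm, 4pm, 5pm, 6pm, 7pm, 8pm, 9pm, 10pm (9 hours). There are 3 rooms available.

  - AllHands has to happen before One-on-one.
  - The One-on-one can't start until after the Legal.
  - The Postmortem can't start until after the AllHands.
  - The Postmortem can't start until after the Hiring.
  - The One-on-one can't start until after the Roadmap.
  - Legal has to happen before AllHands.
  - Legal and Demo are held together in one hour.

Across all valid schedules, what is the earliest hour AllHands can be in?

3pm

Precedence pushes AllHands to at least 3pm; downstream work caps AllHands at 9pm.
AllHands at 3pm is achievable: Budget in 4pm, Demo in 2pm, AllHands in 3pm, Postmortem in 4pm, Hiring in 3pm, Roadmap in 2pm, One-on-one in 4pm, Legal in 2pm, Triage in 3pm.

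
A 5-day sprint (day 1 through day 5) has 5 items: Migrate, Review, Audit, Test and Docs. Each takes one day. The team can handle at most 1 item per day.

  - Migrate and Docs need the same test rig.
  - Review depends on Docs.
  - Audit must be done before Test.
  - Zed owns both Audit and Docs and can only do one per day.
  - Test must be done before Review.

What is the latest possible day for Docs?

Downstream work caps Docs at day 4.
Docs at day 4 is achievable: Review -> day 5; Migrate -> day 3; Docs -> day 4; Audit -> day 1; Test -> day 2.

day 4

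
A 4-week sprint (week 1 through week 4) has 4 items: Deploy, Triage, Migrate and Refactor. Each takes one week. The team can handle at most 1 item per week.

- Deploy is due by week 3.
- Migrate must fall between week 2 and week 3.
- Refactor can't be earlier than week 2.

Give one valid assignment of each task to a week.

Migrate=week 2; Deploy=week 1; Triage=week 4; Refactor=week 3

Checking: Migrate=week 2 in [week 2,week 3]; Deploy=week 1 in [week 1,week 3]; Refactor=week 3 in [week 2,week 4]; max 1 per week (cap 1).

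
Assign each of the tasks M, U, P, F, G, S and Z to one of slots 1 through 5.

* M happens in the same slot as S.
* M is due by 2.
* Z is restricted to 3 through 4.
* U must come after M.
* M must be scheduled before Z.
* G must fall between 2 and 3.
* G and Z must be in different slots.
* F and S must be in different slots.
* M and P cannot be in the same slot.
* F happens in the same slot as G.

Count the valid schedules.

60

Splitting on M: it can be 1 (48), 2 (12). Listing each branch's schedules as (U, P, F, G, S, Z):
M=1: (2,2,2,2,1,3) (2,2,2,2,1,4) (2,2,3,3,1,4) (2,3,2,2,1,3) (2,3,2,2,1,4) (2,3,3,3,1,4) (2,4,2,2,1,3) (2,4,2,2,1,4) (2,4,3,3,1,4) (2,5,2,2,1,3) (2,5,2,2,1,4) (2,5,3,3,1,4) (3,2,2,2,1,3) (3,2,2,2,1,4) (3,2,3,3,1,4) (3,3,2,2,1,3) (3,3,2,2,1,4) (3,3,3,3,1,4) (3,4,2,2,1,3) (3,4,2,2,1,4) (3,4,3,3,1,4) (3,5,2,2,1,3) (3,5,2,2,1,4) (3,5,3,3,1,4) (4,2,2,2,1,3) (4,2,2,2,1,4) (4,2,3,3,1,4) (4,3,2,2,1,3) (4,3,2,2,1,4) (4,3,3,3,1,4) (4,4,2,2,1,3) (4,4,2,2,1,4) (4,4,3,3,1,4) (4,5,2,2,1,3) (4,5,2,2,1,4) (4,5,3,3,1,4) (5,2,2,2,1,3) (5,2,2,2,1,4) (5,2,3,3,1,4) (5,3,2,2,1,3) (5,3,2,2,1,4) (5,3,3,3,1,4) (5,4,2,2,1,3) (5,4,2,2,1,4) (5,4,3,3,1,4) (5,5,2,2,1,3) (5,5,2,2,1,4) (5,5,3,3,1,4) — 48.
M=2: (3,1,3,3,2,4) (3,3,3,3,2,4) (3,4,3,3,2,4) (3,5,3,3,2,4) (4,1,3,3,2,4) (4,3,3,3,2,4) (4,4,3,3,2,4) (4,5,3,3,2,4) (5,1,3,3,2,4) (5,3,3,3,2,4) (5,4,3,3,2,4) (5,5,3,3,2,4) — 12.
Summing: 48 + 12 = 60.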